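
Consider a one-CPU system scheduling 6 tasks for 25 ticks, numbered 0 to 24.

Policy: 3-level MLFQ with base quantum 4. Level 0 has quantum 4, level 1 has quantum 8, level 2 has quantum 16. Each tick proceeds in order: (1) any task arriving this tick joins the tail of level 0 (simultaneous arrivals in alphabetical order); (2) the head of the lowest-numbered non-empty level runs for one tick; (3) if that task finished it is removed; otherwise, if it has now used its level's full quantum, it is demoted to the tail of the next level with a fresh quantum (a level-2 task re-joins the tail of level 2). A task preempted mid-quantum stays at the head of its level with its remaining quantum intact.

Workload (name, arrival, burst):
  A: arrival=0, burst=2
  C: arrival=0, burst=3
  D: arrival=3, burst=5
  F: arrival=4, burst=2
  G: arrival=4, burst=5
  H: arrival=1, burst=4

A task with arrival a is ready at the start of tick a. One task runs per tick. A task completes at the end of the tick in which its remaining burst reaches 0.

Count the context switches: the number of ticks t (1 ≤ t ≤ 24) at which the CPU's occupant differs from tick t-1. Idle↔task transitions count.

context switches = 8

t=0: L0/L1/L2 = AC/-/- → run A
t=1: L0/L1/L2 = ACH/-/- → run A
t=2: L0/L1/L2 = CH/-/- → run C
t=3: L0/L1/L2 = CHD/-/- → run C
t=4: L0/L1/L2 = CHDFG/-/- → run C
t=5: L0/L1/L2 = HDFG/-/- → run H
t=6: L0/L1/L2 = HDFG/-/- → run H
t=7: L0/L1/L2 = HDFG/-/- → run H
t=8: L0/L1/L2 = HDFG/-/- → run H
t=9: L0/L1/L2 = DFG/-/- → run D
t=10: L0/L1/L2 = DFG/-/- → run D
t=11: L0/L1/L2 = DFG/-/- → run D
t=12: L0/L1/L2 = DFG/-/- → run D
t=13: L0/L1/L2 = FG/D/- → run F
t=14: L0/L1/L2 = FG/D/- → run F
t=15: L0/L1/L2 = G/D/- → run G
t=16: L0/L1/L2 = G/D/- → run G
t=17: L0/L1/L2 = G/D/- → run G
t=18: L0/L1/L2 = G/D/- → run G
t=19: L0/L1/L2 = -/DG/- → run D
t=20: L0/L1/L2 = -/G/- → run G
t=21: (idle)
t=22: (idle)
t=23: (idle)
t=24: (idle)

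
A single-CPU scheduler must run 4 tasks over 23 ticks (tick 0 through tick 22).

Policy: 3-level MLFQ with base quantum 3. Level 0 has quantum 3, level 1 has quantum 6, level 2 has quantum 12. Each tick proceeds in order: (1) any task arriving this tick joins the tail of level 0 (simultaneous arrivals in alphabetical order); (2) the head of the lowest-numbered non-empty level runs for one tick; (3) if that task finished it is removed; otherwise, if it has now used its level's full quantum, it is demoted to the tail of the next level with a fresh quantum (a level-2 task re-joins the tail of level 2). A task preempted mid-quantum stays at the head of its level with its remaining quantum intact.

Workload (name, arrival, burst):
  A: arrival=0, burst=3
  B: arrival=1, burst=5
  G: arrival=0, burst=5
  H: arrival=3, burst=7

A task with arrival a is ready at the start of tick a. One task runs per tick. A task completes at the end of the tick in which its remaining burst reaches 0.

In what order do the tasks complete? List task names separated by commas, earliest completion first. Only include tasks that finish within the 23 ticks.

completion order = A, G, B, H

t=0: L0/L1/L2 = AG/-/- → run A
t=1: L0/L1/L2 = AGB/-/- → run A
t=2: L0/L1/L2 = AGB/-/- → run A
t=3: L0/L1/L2 = GBH/-/- → run G
t=4: L0/L1/L2 = GBH/-/- → run G
t=5: L0/L1/L2 = GBH/-/- → run G
t=6: L0/L1/L2 = BH/G/- → run B
t=7: L0/L1/L2 = BH/G/- → run B
t=8: L0/L1/L2 = BH/G/- → run B
t=9: L0/L1/L2 = H/GB/- → run H
t=10: L0/L1/L2 = H/GB/- → run H
t=11: L0/L1/L2 = H/GB/- → run H
t=12: L0/L1/L2 = -/GBH/- → run G
t=13: L0/L1/L2 = -/GBH/- → run G
t=14: L0/L1/L2 = -/BH/- → run B
t=15: L0/L1/L2 = -/BH/- → run B
t=16: L0/L1/L2 = -/H/- → run H
t=17: L0/L1/L2 = -/H/- → run H
t=18: L0/L1/L2 = -/H/- → run H
t=19: L0/L1/L2 = -/H/- → run H
t=20: (idle)
t=21: (idle)
t=22: (idle)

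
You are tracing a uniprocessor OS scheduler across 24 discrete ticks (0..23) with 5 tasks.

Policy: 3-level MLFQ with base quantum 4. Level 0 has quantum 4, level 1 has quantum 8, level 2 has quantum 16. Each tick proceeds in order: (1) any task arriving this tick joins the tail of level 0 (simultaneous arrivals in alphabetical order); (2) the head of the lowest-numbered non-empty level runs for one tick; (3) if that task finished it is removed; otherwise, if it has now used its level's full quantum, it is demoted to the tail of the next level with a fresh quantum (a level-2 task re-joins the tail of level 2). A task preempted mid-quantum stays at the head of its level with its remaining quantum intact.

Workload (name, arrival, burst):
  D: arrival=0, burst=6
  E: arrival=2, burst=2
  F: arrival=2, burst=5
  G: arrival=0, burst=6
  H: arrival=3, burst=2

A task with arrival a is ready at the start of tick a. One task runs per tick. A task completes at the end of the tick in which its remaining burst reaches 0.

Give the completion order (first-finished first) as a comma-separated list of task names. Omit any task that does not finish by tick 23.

completion order = E, H, D, G, F

t=0: L0/L1/L2 = DG/-/- → run D
t=1: L0/L1/L2 = DG/-/- → run D
t=2: L0/L1/L2 = DGEF/-/- → run D
t=3: L0/L1/L2 = DGEFH/-/- → run D
t=4: L0/L1/L2 = GEFH/D/- → run G
t=5: L0/L1/L2 = GEFH/D/- → run G
t=6: L0/L1/L2 = GEFH/D/- → run G
t=7: L0/L1/L2 = GEFH/D/- → run G
t=8: L0/L1/L2 = EFH/DG/- → run E
t=9: L0/L1/L2 = EFH/DG/- → run E
t=10: L0/L1/L2 = FH/DG/- → run F
t=11: L0/L1/L2 = FH/DG/- → run F
t=12: L0/L1/L2 = FH/DG/- → run F
t=13: L0/L1/L2 = FH/DG/- → run F
t=14: L0/L1/L2 = H/DGF/- → run H
t=15: L0/L1/L2 = H/DGF/- → run H
t=16: L0/L1/L2 = -/DGF/- → run D
t=17: L0/L1/L2 = -/DGF/- → run D
t=18: L0/L1/L2 = -/GF/- → run G
t=19: L0/L1/L2 = -/GF/- → run G
t=20: L0/L1/L2 = -/F/- → run F
t=21: (idle)
t=22: (idle)
t=23: (idle)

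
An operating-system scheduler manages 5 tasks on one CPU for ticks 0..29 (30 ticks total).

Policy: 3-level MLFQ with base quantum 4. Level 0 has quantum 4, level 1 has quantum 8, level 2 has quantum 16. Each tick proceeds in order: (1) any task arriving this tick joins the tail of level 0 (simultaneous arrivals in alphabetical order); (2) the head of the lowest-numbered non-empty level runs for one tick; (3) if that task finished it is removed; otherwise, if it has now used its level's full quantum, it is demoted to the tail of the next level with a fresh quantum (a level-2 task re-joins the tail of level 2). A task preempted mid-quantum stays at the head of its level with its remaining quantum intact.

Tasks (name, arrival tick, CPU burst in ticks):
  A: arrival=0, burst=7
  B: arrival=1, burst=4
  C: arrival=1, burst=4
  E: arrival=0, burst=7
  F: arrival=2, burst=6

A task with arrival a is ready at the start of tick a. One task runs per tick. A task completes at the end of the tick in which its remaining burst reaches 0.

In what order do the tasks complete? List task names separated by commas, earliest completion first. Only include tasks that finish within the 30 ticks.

t=0: L0/L1/L2 = AE/-/- → run A
t=1: L0/L1/L2 = AEBC/-/- → run A
t=2: L0/L1/L2 = AEBCF/-/- → run A
t=3: L0/L1/L2 = AEBCF/-/- → run A
t=4: L0/L1/L2 = EBCF/A/- → run E
t=5: L0/L1/L2 = EBCF/A/- → run E
t=6: L0/L1/L2 = EBCF/A/- → run E
t=7: L0/L1/L2 = EBCF/A/- → run E
t=8: L0/L1/L2 = BCF/AE/- → run B
t=9: L0/L1/L2 = BCF/AE/- → run B
t=10: L0/L1/L2 = BCF/AE/- → run B
t=11: L0/L1/L2 = BCF/AE/- → run B
t=12: L0/L1/L2 = CF/AE/- → run C
t=13: L0/L1/L2 = CF/AE/- → run C
t=14: L0/L1/L2 = CF/AE/- → run C
t=15: L0/L1/L2 = CF/AE/- → run C
t=16: L0/L1/L2 = F/AE/- → run F
t=17: L0/L1/L2 = F/AE/- → run F
t=18: L0/L1/L2 = F/AE/- → run F
t=19: L0/L1/L2 = F/AE/- → run F
t=20: L0/L1/L2 = -/AEF/- → run A
t=21: L0/L1/L2 = -/AEF/- → run A
t=22: L0/L1/L2 = -/AEF/- → run A
t=23: L0/L1/L2 = -/EF/- → run E
t=24: L0/L1/L2 = -/EF/- → run E
t=25: L0/L1/L2 = -/EF/- → run E
t=26: L0/L1/L2 = -/F/- → run F
t=27: L0/L1/L2 = -/F/- → run F
t=28: (idle)
t=29: (idle)

completion order = B, C, A, E, F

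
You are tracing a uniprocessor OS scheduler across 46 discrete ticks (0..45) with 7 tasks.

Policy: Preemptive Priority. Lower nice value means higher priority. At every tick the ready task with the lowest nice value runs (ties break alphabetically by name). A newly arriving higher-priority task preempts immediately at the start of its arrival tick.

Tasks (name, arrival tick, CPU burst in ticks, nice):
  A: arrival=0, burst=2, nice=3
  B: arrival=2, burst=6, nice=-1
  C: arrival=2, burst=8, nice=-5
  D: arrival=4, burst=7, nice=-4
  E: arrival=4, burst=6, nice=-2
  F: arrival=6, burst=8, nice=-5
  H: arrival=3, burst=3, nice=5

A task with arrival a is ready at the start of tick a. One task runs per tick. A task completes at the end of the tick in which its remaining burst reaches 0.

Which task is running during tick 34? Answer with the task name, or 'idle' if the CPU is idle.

running at tick 34 = B

t=0: ready={A} → run A
t=1: ready={A} → run A
t=2: ready={B,C} → run C
t=3: ready={B,C,H} → run C
t=4: ready={B,C,D,E,H} → run C
t=5: ready={B,C,D,E,H} → run C
t=6: ready={B,C,D,E,F,H} → run C
t=7: ready={B,C,D,E,F,H} → run C
t=8: ready={B,C,D,E,F,H} → run C
t=9: ready={B,C,D,E,F,H} → run C
t=10: ready={B,D,E,F,H} → run F
t=11: ready={B,D,E,F,H} → run F
t=12: ready={B,D,E,F,H} → run F
t=13: ready={B,D,E,F,H} → run F
t=14: ready={B,D,E,F,H} → run F
t=15: ready={B,D,E,F,H} → run F
t=16: ready={B,D,E,F,H} → run F
t=17: ready={B,D,E,F,H} → run F
t=18: ready={B,D,E,H} → run D
t=19: ready={B,D,E,H} → run D
t=20: ready={B,D,E,H} → run D
t=21: ready={B,D,E,H} → run D
t=22: ready={B,D,E,H} → run D
t=23: ready={B,D,E,H} → run D
t=24: ready={B,D,E,H} → run D
t=25: ready={B,E,H} → run E
t=26: ready={B,E,H} → run E
t=27: ready={B,E,H} → run E
t=28: ready={B,E,H} → run E
t=29: ready={B,E,H} → run E
t=30: ready={B,E,H} → run E
t=31: ready={B,H} → run B
t=32: ready={B,H} → run B
t=33: ready={B,H} → run B
t=34: ready={B,H} → run B
t=35: ready={B,H} → run B
t=36: ready={B,H} → run B
t=37: ready={H} → run H
t=38: ready={H} → run H
t=39: ready={H} → run H
t=40: (idle)
t=41: (idle)
t=42: (idle)
t=43: (idle)
t=44: (idle)
t=45: (idle)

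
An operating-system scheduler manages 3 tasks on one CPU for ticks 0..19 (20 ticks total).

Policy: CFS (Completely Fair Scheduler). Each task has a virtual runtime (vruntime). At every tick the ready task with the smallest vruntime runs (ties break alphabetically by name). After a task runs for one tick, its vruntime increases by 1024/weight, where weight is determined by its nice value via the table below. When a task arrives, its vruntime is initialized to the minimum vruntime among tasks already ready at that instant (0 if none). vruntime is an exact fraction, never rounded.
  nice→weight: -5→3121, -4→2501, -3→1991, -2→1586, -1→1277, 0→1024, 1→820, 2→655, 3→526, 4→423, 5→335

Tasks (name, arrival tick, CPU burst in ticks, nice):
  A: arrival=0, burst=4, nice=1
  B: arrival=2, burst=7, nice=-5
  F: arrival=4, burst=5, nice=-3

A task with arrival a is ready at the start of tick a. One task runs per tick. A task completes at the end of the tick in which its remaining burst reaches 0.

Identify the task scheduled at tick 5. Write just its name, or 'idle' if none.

running at tick 5 = F

t=0: vr[A=0] → run A
t=1: vr[A=256/205] → run A
t=2: vr[A=512/205 B=512/205] → run A
t=3: vr[A=768/205 B=512/205] → run B
t=4: vr[A=768/205 B=1807872/639805 F=1807872/639805] → run B
t=5: vr[A=768/205 B=2017792/639805 F=1807872/639805] → run F
t=6: vr[A=768/205 B=2017792/639805 F=4254633472/1273851755] → run B
t=7: vr[A=768/205 B=2227712/639805 F=4254633472/1273851755] → run F
t=8: vr[A=768/205 B=2227712/639805 F=4909793792/1273851755] → run B
t=9: vr[A=768/205 B=2437632/639805 F=4909793792/1273851755] → run A
t=10: vr[B=2437632/639805 F=4909793792/1273851755] → run B
t=11: vr[B=2647552/639805 F=4909793792/1273851755] → run F
t=12: vr[B=2647552/639805 F=5564954112/1273851755] → run B
t=13: vr[B=2857472/639805 F=5564954112/1273851755] → run F
t=14: vr[B=2857472/639805 F=6220114432/1273851755] → run B
t=15: vr[F=6220114432/1273851755] → run F
t=16: (idle)
t=17: (idle)
t=18: (idle)
t=19: (idle)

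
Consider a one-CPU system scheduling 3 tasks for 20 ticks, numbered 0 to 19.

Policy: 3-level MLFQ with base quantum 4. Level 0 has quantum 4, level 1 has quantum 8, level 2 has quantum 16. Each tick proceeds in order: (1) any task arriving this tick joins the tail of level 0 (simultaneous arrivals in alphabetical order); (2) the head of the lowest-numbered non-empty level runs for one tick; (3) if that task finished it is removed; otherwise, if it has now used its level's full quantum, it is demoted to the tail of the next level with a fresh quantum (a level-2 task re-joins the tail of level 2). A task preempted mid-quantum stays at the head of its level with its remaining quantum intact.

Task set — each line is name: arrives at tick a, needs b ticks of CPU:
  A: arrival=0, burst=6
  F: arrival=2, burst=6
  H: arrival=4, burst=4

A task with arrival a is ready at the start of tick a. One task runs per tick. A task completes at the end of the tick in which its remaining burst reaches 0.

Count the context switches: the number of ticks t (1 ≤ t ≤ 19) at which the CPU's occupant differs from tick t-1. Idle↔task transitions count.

context switches = 5

t=0: L0/L1/L2 = A/-/- → run A
t=1: L0/L1/L2 = A/-/- → run A
t=2: L0/L1/L2 = AF/-/- → run A
t=3: L0/L1/L2 = AF/-/- → run A
t=4: L0/L1/L2 = FH/A/- → run F
t=5: L0/L1/L2 = FH/A/- → run F
t=6: L0/L1/L2 = FH/A/- → run F
t=7: L0/L1/L2 = FH/A/- → run F
t=8: L0/L1/L2 = H/AF/- → run H
t=9: L0/L1/L2 = H/AF/- → run H
t=10: L0/L1/L2 = H/AF/- → run H
t=11: L0/L1/L2 = H/AF/- → run H
t=12: L0/L1/L2 = -/AF/- → run A
t=13: L0/L1/L2 = -/AF/- → run A
t=14: L0/L1/L2 = -/F/- → run F
t=15: L0/L1/L2 = -/F/- → run F
t=16: (idle)
t=17: (idle)
t=18: (idle)
t=19: (idle)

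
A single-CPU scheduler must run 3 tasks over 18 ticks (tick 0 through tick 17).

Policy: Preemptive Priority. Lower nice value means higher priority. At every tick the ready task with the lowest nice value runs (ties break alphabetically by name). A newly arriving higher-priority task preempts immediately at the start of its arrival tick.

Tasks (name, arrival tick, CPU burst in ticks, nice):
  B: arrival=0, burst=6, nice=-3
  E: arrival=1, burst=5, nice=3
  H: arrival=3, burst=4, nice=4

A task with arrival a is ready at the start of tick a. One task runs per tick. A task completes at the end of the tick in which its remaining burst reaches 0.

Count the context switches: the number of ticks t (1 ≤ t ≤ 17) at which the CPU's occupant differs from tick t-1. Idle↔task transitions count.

t=0: ready={B} → run B
t=1: ready={B,E} → run B
t=2: ready={B,E} → run B
t=3: ready={B,E,H} → run B
t=4: ready={B,E,H} → run B
t=5: ready={B,E,H} → run B
t=6: ready={E,H} → run E
t=7: ready={E,H} → run E
t=8: ready={E,H} → run E
t=9: ready={E,H} → run E
t=10: ready={E,H} → run E
t=11: ready={H} → run H
t=12: ready={H} → run H
t=13: ready={H} → run H
t=14: ready={H} → run H
t=15: (idle)
t=16: (idle)
t=17: (idle)

context switches = 3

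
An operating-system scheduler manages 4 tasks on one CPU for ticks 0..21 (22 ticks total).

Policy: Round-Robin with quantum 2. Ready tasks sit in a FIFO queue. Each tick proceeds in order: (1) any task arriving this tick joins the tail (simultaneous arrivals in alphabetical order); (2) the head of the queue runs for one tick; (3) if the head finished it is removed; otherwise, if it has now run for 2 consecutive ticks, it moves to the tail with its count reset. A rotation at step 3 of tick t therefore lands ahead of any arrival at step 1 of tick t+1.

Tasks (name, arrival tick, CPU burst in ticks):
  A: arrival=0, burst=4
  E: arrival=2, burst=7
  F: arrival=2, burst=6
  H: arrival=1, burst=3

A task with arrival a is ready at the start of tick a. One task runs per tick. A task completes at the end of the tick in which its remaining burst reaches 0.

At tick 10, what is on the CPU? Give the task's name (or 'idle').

running at tick 10 = H

t=0: queue=[A] q_used=0 → run A
t=1: queue=[A,H] q_used=1 → run A
t=2: queue=[H,A,E,F] q_used=0 → run H
t=3: queue=[H,A,E,F] q_used=1 → run H
t=4: queue=[A,E,F,H] q_used=0 → run A
t=5: queue=[A,E,F,H] q_used=1 → run A
t=6: queue=[E,F,H] q_used=0 → run E
t=7: queue=[E,F,H] q_used=1 → run E
t=8: queue=[F,H,E] q_used=0 → run F
t=9: queue=[F,H,E] q_used=1 → run F
t=10: queue=[H,E,F] q_used=0 → run H
t=11: queue=[E,F] q_used=0 → run E
t=12: queue=[E,F] q_used=1 → run E
t=13: queue=[F,E] q_used=0 → run F
t=14: queue=[F,E] q_used=1 → run F
t=15: queue=[E,F] q_used=0 → run E
t=16: queue=[E,F] q_used=1 → run E
t=17: queue=[F,E] q_used=0 → run F
t=18: queue=[F,E] q_used=1 → run F
t=19: queue=[E] q_used=0 → run E
t=20: (idle)
t=21: (idle)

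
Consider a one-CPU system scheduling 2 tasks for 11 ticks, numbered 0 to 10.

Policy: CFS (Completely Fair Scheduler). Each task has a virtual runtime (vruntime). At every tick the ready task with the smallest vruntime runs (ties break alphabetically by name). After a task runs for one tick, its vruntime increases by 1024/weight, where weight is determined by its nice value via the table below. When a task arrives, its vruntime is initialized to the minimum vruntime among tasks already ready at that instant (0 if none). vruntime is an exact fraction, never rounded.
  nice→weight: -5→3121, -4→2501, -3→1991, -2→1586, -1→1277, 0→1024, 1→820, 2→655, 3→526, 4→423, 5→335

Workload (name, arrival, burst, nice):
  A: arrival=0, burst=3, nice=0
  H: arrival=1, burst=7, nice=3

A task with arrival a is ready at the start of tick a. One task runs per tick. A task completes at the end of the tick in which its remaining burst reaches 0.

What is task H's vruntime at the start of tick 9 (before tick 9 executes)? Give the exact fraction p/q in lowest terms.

vruntime(H, start of tick 9) = 3335/263

t=0: vr[A=0] → run A
t=1: vr[A=1 H=1] → run A
t=2: vr[A=2 H=1] → run H
t=3: vr[A=2 H=775/263] → run A
t=4: vr[H=775/263] → run H
t=5: vr[H=1287/263] → run H
t=6: vr[H=1799/263] → run H
t=7: vr[H=2311/263] → run H
t=8: vr[H=2823/263] → run H
t=9: vr[H=3335/263] → run H
t=10: (idle)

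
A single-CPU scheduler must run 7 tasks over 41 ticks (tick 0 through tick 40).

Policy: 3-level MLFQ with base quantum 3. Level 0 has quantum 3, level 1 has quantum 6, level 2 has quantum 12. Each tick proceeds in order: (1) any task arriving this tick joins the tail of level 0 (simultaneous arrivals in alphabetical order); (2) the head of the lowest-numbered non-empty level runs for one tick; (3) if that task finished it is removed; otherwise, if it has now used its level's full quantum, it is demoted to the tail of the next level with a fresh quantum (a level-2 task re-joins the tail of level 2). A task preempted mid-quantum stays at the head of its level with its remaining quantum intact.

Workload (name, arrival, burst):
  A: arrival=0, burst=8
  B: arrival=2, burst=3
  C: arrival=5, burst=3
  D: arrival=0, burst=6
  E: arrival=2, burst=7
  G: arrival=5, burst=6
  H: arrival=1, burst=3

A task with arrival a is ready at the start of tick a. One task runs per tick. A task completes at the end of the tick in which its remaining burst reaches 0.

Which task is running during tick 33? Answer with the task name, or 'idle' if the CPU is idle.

running at tick 33 = G

t=0: L0/L1/L2 = AD/-/- → run A
t=1: L0/L1/L2 = ADH/-/- → run A
t=2: L0/L1/L2 = ADHBE/-/- → run A
t=3: L0/L1/L2 = DHBE/A/- → run D
t=4: L0/L1/L2 = DHBE/A/- → run D
t=5: L0/L1/L2 = DHBECG/A/- → run D
t=6: L0/L1/L2 = HBECG/AD/- → run H
t=7: L0/L1/L2 = HBECG/AD/- → run H
t=8: L0/L1/L2 = HBECG/AD/- → run H
t=9: L0/L1/L2 = BECG/AD/- → run B
t=10: L0/L1/L2 = BECG/AD/- → run B
t=11: L0/L1/L2 = BECG/AD/- → run B
t=12: L0/L1/L2 = ECG/AD/- → run E
t=13: L0/L1/L2 = ECG/AD/- → run E
t=14: L0/L1/L2 = ECG/AD/- → run E
t=15: L0/L1/L2 = CG/ADE/- → run C
t=16: L0/L1/L2 = CG/ADE/- → run C
t=17: L0/L1/L2 = CG/ADE/- → run C
t=18: L0/L1/L2 = G/ADE/- → run G
t=19: L0/L1/L2 = G/ADE/- → run G
t=20: L0/L1/L2 = G/ADE/- → run G
t=21: L0/L1/L2 = -/ADEG/- → run A
t=22: L0/L1/L2 = -/ADEG/- → run A
t=23: L0/L1/L2 = -/ADEG/- → run A
t=24: L0/L1/L2 = -/ADEG/- → run A
t=25: L0/L1/L2 = -/ADEG/- → run A
t=26: L0/L1/L2 = -/DEG/- → run D
t=27: L0/L1/L2 = -/DEG/- → run D
t=28: L0/L1/L2 = -/DEG/- → run D
t=29: L0/L1/L2 = -/EG/- → run E
t=30: L0/L1/L2 = -/EG/- → run E
t=31: L0/L1/L2 = -/EG/- → run E
t=32: L0/L1/L2 = -/EG/- → run E
t=33: L0/L1/L2 = -/G/- → run G
t=34: L0/L1/L2 = -/G/- → run G
t=35: L0/L1/L2 = -/G/- → run G
t=36: (idle)
t=37: (idle)
t=38: (idle)
t=39: (idle)
t=40: (idle)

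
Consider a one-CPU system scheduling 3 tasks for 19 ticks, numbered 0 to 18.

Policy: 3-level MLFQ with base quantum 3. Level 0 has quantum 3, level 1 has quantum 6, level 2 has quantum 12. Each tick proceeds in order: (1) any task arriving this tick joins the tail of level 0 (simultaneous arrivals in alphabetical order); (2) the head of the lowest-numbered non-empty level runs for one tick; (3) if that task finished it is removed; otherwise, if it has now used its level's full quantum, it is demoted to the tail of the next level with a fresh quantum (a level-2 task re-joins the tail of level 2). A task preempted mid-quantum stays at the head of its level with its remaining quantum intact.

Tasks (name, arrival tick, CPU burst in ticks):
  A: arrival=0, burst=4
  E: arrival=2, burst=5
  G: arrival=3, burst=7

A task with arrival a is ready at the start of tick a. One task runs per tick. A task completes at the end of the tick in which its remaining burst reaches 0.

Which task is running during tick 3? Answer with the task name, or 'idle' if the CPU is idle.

running at tick 3 = E

t=0: L0/L1/L2 = A/-/- → run A
t=1: L0/L1/L2 = A/-/- → run A
t=2: L0/L1/L2 = AE/-/- → run A
t=3: L0/L1/L2 = EG/A/- → run E
t=4: L0/L1/L2 = EG/A/- → run E
t=5: L0/L1/L2 = EG/A/- → run E
t=6: L0/L1/L2 = G/AE/- → run G
t=7: L0/L1/L2 = G/AE/- → run G
t=8: L0/L1/L2 = G/AE/- → run G
t=9: L0/L1/L2 = -/AEG/- → run A
t=10: L0/L1/L2 = -/EG/- → run E
t=11: L0/L1/L2 = -/EG/- → run E
t=12: L0/L1/L2 = -/G/- → run G
t=13: L0/L1/L2 = -/G/- → run G
t=14: L0/L1/L2 = -/G/- → run G
t=15: L0/L1/L2 = -/G/- → run G
t=16: (idle)
t=17: (idle)
t=18: (idle)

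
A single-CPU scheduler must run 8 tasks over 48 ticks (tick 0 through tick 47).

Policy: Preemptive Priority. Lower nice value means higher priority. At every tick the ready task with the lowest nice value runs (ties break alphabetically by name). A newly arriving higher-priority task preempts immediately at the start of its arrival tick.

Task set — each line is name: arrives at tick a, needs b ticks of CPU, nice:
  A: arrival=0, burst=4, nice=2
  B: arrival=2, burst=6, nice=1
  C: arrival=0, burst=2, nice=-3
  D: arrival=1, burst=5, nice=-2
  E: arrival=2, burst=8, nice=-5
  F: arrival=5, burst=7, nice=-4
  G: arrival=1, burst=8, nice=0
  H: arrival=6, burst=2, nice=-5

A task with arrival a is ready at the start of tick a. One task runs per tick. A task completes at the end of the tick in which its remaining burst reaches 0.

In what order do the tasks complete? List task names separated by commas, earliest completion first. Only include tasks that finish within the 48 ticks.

completion order = C, E, H, F, D, G, B, A

t=0: ready={A,C} → run C
t=1: ready={A,C,D,G} → run C
t=2: ready={A,B,D,E,G} → run E
t=3: ready={A,B,D,E,G} → run E
t=4: ready={A,B,D,E,G} → run E
t=5: ready={A,B,D,E,F,G} → run E
t=6: ready={A,B,D,E,F,G,H} → run E
t=7: ready={A,B,D,E,F,G,H} → run E
t=8: ready={A,B,D,E,F,G,H} → run E
t=9: ready={A,B,D,E,F,G,H} → run E
t=10: ready={A,B,D,F,G,H} → run H
t=11: ready={A,B,D,F,G,H} → run H
t=12: ready={A,B,D,F,G} → run F
t=13: ready={A,B,D,F,G} → run F
t=14: ready={A,B,D,F,G} → run F
t=15: ready={A,B,D,F,G} → run F
t=16: ready={A,B,D,F,G} → run F
t=17: ready={A,B,D,F,G} → run F
t=18: ready={A,B,D,F,G} → run F
t=19: ready={A,B,D,G} → run D
t=20: ready={A,B,D,G} → run D
t=21: ready={A,B,D,G} → run D
t=22: ready={A,B,D,G} → run D
t=23: ready={A,B,D,G} → run D
t=24: ready={A,B,G} → run G
t=25: ready={A,B,G} → run G
t=26: ready={A,B,G} → run G
t=27: ready={A,B,G} → run G
t=28: ready={A,B,G} → run G
t=29: ready={A,B,G} → run G
t=30: ready={A,B,G} → run G
t=31: ready={A,B,G} → run G
t=32: ready={A,B} → run B
t=33: ready={A,B} → run B
t=34: ready={A,B} → run B
t=35: ready={A,B} → run B
t=36: ready={A,B} → run B
t=37: ready={A,B} → run B
t=38: ready={A} → run A
t=39: ready={A} → run A
t=40: ready={A} → run A
t=41: ready={A} → run A
t=42: (idle)
t=43: (idle)
t=44: (idle)
t=45: (idle)
t=46: (idle)
t=47: (idle)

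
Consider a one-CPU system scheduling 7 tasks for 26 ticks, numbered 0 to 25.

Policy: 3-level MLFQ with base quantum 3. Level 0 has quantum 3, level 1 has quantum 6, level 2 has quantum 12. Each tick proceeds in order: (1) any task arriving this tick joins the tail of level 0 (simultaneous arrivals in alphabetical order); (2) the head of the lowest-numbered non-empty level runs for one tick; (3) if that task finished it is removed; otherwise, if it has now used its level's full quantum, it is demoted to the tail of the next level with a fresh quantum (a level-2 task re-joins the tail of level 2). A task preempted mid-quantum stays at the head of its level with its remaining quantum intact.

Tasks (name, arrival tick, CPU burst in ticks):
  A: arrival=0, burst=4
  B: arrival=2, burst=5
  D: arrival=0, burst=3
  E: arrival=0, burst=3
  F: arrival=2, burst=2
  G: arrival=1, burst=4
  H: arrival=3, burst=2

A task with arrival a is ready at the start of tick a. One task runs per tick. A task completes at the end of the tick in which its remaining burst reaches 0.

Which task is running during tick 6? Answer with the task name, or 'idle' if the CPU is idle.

running at tick 6 = E

t=0: L0/L1/L2 = ADE/-/- → run A
t=1: L0/L1/L2 = ADEG/-/- → run A
t=2: L0/L1/L2 = ADEGBF/-/- → run A
t=3: L0/L1/L2 = DEGBFH/A/- → run D
t=4: L0/L1/L2 = DEGBFH/A/- → run D
t=5: L0/L1/L2 = DEGBFH/A/- → run D
t=6: L0/L1/L2 = EGBFH/A/- → run E
t=7: L0/L1/L2 = EGBFH/A/- → run E
t=8: L0/L1/L2 = EGBFH/A/- → run E
t=9: L0/L1/L2 = GBFH/A/- → run G
t=10: L0/L1/L2 = GBFH/A/- → run G
t=11: L0/L1/L2 = GBFH/A/- → run G
t=12: L0/L1/L2 = BFH/AG/- → run B
t=13: L0/L1/L2 = BFH/AG/- → run B
t=14: L0/L1/L2 = BFH/AG/- → run B
t=15: L0/L1/L2 = FH/AGB/- → run F
t=16: L0/L1/L2 = FH/AGB/- → run F
t=17: L0/L1/L2 = H/AGB/- → run H
t=18: L0/L1/L2 = H/AGB/- → run H
t=19: L0/L1/L2 = -/AGB/- → run A
t=20: L0/L1/L2 = -/GB/- → run G
t=21: L0/L1/L2 = -/B/- → run B
t=22: L0/L1/L2 = -/B/- → run B
t=23: (idle)
t=24: (idle)
t=25: (idle)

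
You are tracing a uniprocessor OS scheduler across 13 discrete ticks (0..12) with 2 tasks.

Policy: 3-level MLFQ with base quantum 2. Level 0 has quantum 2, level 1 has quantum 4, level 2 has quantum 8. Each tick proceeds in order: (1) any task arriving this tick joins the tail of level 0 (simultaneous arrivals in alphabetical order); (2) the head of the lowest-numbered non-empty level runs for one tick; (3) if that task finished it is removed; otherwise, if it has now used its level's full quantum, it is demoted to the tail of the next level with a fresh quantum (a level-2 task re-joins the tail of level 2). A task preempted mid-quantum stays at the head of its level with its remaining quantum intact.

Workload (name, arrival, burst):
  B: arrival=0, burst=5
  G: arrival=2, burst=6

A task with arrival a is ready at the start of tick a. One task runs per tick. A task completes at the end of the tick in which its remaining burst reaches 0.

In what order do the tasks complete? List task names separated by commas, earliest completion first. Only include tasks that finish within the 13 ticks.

t=0: L0/L1/L2 = B/-/- → run B
t=1: L0/L1/L2 = B/-/- → run B
t=2: L0/L1/L2 = G/B/- → run G
t=3: L0/L1/L2 = G/B/- → run G
t=4: L0/L1/L2 = -/BG/- → run B
t=5: L0/L1/L2 = -/BG/- → run B
t=6: L0/L1/L2 = -/BG/- → run B
t=7: L0/L1/L2 = -/G/- → run G
t=8: L0/L1/L2 = -/G/- → run G
t=9: L0/L1/L2 = -/G/- → run G
t=10: L0/L1/L2 = -/G/- → run G
t=11: (idle)
t=12: (idle)

completion order = B, G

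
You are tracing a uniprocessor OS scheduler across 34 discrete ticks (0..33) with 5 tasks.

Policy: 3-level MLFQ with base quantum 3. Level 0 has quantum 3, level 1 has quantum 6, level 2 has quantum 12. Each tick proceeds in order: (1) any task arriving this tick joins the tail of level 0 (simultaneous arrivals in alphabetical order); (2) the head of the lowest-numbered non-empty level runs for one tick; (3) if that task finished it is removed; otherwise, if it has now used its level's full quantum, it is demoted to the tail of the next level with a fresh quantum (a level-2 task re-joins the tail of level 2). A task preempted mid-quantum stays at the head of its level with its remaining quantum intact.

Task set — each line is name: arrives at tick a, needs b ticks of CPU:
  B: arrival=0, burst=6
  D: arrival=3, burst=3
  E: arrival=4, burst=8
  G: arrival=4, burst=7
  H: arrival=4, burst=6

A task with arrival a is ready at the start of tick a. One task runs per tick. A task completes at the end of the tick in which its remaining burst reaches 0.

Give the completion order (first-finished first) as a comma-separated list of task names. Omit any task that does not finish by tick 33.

completion order = D, B, E, G, H

t=0: L0/L1/L2 = B/-/- → run B
t=1: L0/L1/L2 = B/-/- → run B
t=2: L0/L1/L2 = B/-/- → run B
t=3: L0/L1/L2 = D/B/- → run D
t=4: L0/L1/L2 = DEGH/B/- → run D
t=5: L0/L1/L2 = DEGH/B/- → run D
t=6: L0/L1/L2 = EGH/B/- → run E
t=7: L0/L1/L2 = EGH/B/- → run E
t=8: L0/L1/L2 = EGH/B/- → run E
t=9: L0/L1/L2 = GH/BE/- → run G
t=10: L0/L1/L2 = GH/BE/- → run G
t=11: L0/L1/L2 = GH/BE/- → run G
t=12: L0/L1/L2 = H/BEG/- → run H
t=13: L0/L1/L2 = H/BEG/- → run H
t=14: L0/L1/L2 = H/BEG/- → run H
t=15: L0/L1/L2 = -/BEGH/- → run B
t=16: L0/L1/L2 = -/BEGH/- → run B
t=17: L0/L1/L2 = -/BEGH/- → run B
t=18: L0/L1/L2 = -/EGH/- → run E
t=19: L0/L1/L2 = -/EGH/- → run E
t=20: L0/L1/L2 = -/EGH/- → run E
t=21: L0/L1/L2 = -/EGH/- → run E
t=22: L0/L1/L2 = -/EGH/- → run E
t=23: L0/L1/L2 = -/GH/- → run G
t=24: L0/L1/L2 = -/GH/- → run G
t=25: L0/L1/L2 = -/GH/- → run G
t=26: L0/L1/L2 = -/GH/- → run G
t=27: L0/L1/L2 = -/H/- → run H
t=28: L0/L1/L2 = -/H/- → run H
t=29: L0/L1/L2 = -/H/- → run H
t=30: (idle)
t=31: (idle)
t=32: (idle)
t=33: (idle)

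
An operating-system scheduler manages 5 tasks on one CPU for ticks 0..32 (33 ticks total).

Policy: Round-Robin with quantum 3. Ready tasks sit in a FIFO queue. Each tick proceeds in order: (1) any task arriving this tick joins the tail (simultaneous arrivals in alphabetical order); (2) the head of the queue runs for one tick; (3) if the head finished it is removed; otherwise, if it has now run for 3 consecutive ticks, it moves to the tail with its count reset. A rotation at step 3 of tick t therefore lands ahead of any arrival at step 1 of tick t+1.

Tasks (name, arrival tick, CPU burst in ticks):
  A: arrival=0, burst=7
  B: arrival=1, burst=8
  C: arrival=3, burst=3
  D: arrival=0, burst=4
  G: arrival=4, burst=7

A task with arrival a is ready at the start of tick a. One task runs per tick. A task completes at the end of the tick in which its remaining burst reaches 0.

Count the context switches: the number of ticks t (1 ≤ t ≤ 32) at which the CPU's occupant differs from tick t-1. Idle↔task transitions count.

t=0: queue=[A,D] q_used=0 → run A
t=1: queue=[A,D,B] q_used=1 → run A
t=2: queue=[A,D,B] q_used=2 → run A
t=3: queue=[D,B,A,C] q_used=0 → run D
t=4: queue=[D,B,A,C,G] q_used=1 → run D
t=5: queue=[D,B,A,C,G] q_used=2 → run D
t=6: queue=[B,A,C,G,D] q_used=0 → run B
t=7: queue=[B,A,C,G,D] q_used=1 → run B
t=8: queue=[B,A,C,G,D] q_used=2 → run B
t=9: queue=[A,C,G,D,B] q_used=0 → run A
t=10: queue=[A,C,G,D,B] q_used=1 → run A
t=11: queue=[A,C,G,D,B] q_used=2 → run A
t=12: queue=[C,G,D,B,A] q_used=0 → run C
t=13: queue=[C,G,D,B,A] q_used=1 → run C
t=14: queue=[C,G,D,B,A] q_used=2 → run C
t=15: queue=[G,D,B,A] q_used=0 → run G
t=16: queue=[G,D,B,A] q_used=1 → run G
t=17: queue=[G,D,B,A] q_used=2 → run G
t=18: queue=[D,B,A,G] q_used=0 → run D
t=19: queue=[B,A,G] q_used=0 → run B
t=20: queue=[B,A,G] q_used=1 → run B
t=21: queue=[B,A,G] q_used=2 → run B
t=22: queue=[A,G,B] q_used=0 → run A
t=23: queue=[G,B] q_used=0 → run G
t=24: queue=[G,B] q_used=1 → run G
t=25: queue=[G,B] q_used=2 → run G
t=26: queue=[B,G] q_used=0 → run B
t=27: queue=[B,G] q_used=1 → run B
t=28: queue=[G] q_used=0 → run G
t=29: (idle)
t=30: (idle)
t=31: (idle)
t=32: (idle)

context switches = 12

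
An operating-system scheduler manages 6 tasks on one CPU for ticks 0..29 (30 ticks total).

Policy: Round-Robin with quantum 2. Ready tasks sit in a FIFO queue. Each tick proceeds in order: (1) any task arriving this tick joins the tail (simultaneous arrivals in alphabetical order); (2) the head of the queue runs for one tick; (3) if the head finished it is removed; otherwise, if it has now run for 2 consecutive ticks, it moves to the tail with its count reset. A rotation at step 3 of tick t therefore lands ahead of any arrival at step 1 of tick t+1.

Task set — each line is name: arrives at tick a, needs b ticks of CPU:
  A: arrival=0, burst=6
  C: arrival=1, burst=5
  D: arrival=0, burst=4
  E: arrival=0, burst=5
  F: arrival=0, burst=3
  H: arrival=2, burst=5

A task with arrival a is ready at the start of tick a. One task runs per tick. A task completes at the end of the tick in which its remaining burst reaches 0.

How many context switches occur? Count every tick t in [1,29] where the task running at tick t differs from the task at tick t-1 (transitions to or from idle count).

t=0: queue=[A,D,E,F] q_used=0 → run A
t=1: queue=[A,D,E,F,C] q_used=1 → run A
t=2: queue=[D,E,F,C,A,H] q_used=0 → run D
t=3: queue=[D,E,F,C,A,H] q_used=1 → run D
t=4: queue=[E,F,C,A,H,D] q_used=0 → run E
t=5: queue=[E,F,C,A,H,D] q_used=1 → run E
t=6: queue=[F,C,A,H,D,E] q_used=0 → run F
t=7: queue=[F,C,A,H,D,E] q_used=1 → run F
t=8: queue=[C,A,H,D,E,F] q_used=0 → run C
t=9: queue=[C,A,H,D,E,F] q_used=1 → run C
t=10: queue=[A,H,D,E,F,C] q_used=0 → run A
t=11: queue=[A,H,D,E,F,C] q_used=1 → run A
t=12: queue=[H,D,E,F,C,A] q_used=0 → run H
t=13: queue=[H,D,E,F,C,A] q_used=1 → run H
t=14: queue=[D,E,F,C,A,H] q_used=0 → run D
t=15: queue=[D,E,F,C,A,H] q_used=1 → run D
t=16: queue=[E,F,C,A,H] q_used=0 → run E
t=17: queue=[E,F,C,A,H] q_used=1 → run E
t=18: queue=[F,C,A,H,E] q_used=0 → run F
t=19: queue=[C,A,H,E] q_used=0 → run C
t=20: queue=[C,A,H,E] q_used=1 → run C
t=21: queue=[A,H,E,C] q_used=0 → run A
t=22: queue=[A,H,E,C] q_used=1 → run A
t=23: queue=[H,E,C] q_used=0 → run H
t=24: queue=[H,E,C] q_used=1 → run H
t=25: queue=[E,C,H] q_used=0 → run E
t=26: queue=[C,H] q_used=0 → run C
t=27: queue=[H] q_used=0 → run H
t=28: (idle)
t=29: (idle)

context switches = 16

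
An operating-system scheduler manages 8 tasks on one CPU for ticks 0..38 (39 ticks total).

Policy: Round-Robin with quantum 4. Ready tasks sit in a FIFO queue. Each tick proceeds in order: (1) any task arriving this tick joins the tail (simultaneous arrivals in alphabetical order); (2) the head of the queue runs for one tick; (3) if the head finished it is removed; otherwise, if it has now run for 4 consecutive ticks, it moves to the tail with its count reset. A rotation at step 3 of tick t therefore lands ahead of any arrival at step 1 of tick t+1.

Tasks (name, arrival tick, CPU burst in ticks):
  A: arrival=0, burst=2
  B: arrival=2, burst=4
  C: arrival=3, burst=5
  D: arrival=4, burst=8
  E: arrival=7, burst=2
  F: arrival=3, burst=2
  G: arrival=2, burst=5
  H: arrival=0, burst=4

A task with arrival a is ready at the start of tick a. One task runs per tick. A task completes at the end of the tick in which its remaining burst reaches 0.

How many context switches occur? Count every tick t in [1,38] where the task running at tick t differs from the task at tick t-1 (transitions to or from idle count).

context switches = 11

t=0: queue=[A,H] q_used=0 → run A
t=1: queue=[A,H] q_used=1 → run A
t=2: queue=[H,B,G] q_used=0 → run H
t=3: queue=[H,B,G,C,F] q_used=1 → run H
t=4: queue=[H,B,G,C,F,D] q_used=2 → run H
t=5: queue=[H,B,G,C,F,D] q_used=3 → run H
t=6: queue=[B,G,C,F,D] q_used=0 → run B
t=7: queue=[B,G,C,F,D,E] q_used=1 → run B
t=8: queue=[B,G,C,F,D,E] q_used=2 → run B
t=9: queue=[B,G,C,F,D,E] q_used=3 → run B
t=10: queue=[G,C,F,D,E] q_used=0 → run G
t=11: queue=[G,C,F,D,E] q_used=1 → run G
t=12: queue=[G,C,F,D,E] q_used=2 → run G
t=13: queue=[G,C,F,D,E] q_used=3 → run G
t=14: queue=[C,F,D,E,G] q_used=0 → run C
t=15: queue=[C,F,D,E,G] q_used=1 → run C
t=16: queue=[C,F,D,E,G] q_used=2 → run C
t=17: queue=[C,F,D,E,G] q_used=3 → run C
t=18: queue=[F,D,E,G,C] q_used=0 → run F
t=19: queue=[F,D,E,G,C] q_used=1 → run F
t=20: queue=[D,E,G,C] q_used=0 → run D
t=21: queue=[D,E,G,C] q_used=1 → run D
t=22: queue=[D,E,G,C] q_used=2 → run D
t=23: queue=[D,E,G,C] q_used=3 → run D
t=24: queue=[E,G,C,D] q_used=0 → run E
t=25: queue=[E,G,C,D] q_used=1 → run E
t=26: queue=[G,C,D] q_used=0 → run G
t=27: queue=[C,D] q_used=0 → run C
t=28: queue=[D] q_used=0 → run D
t=29: queue=[D] q_used=1 → run D
t=30: queue=[D] q_used=2 → run D
t=31: queue=[D] q_used=3 → run D
t=32: (idle)
t=33: (idle)
t=34: (idle)
t=35: (idle)
t=36: (idle)
t=37: (idle)
t=38: (idle)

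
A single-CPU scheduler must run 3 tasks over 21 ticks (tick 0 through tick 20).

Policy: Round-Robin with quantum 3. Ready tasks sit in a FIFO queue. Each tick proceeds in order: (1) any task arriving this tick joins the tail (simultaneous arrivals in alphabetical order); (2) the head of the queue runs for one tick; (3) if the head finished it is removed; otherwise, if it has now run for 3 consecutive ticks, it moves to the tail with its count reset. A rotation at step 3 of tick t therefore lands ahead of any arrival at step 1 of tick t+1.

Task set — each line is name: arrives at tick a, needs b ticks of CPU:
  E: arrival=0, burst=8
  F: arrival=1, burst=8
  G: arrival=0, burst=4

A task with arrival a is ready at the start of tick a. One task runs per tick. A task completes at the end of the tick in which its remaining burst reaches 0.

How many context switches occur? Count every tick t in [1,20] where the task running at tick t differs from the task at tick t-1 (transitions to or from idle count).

t=0: queue=[E,G] q_used=0 → run E
t=1: queue=[E,G,F] q_used=1 → run E
t=2: queue=[E,G,F] q_used=2 → run E
t=3: queue=[G,F,E] q_used=0 → run G
t=4: queue=[G,F,E] q_used=1 → run G
t=5: queue=[G,F,E] q_used=2 → run G
t=6: queue=[F,E,G] q_used=0 → run F
t=7: queue=[F,E,G] q_used=1 → run F
t=8: queue=[F,E,G] q_used=2 → run F
t=9: queue=[E,G,F] q_used=0 → run E
t=10: queue=[E,G,F] q_used=1 → run E
t=11: queue=[E,G,F] q_used=2 → run E
t=12: queue=[G,F,E] q_used=0 → run G
t=13: queue=[F,E] q_used=0 → run F
t=14: queue=[F,E] q_used=1 → run F
t=15: queue=[F,E] q_used=2 → run F
t=16: queue=[E,F] q_used=0 → run E
t=17: queue=[E,F] q_used=1 → run E
t=18: queue=[F] q_used=0 → run F
t=19: queue=[F] q_used=1 → run F
t=20: (idle)

context switches = 8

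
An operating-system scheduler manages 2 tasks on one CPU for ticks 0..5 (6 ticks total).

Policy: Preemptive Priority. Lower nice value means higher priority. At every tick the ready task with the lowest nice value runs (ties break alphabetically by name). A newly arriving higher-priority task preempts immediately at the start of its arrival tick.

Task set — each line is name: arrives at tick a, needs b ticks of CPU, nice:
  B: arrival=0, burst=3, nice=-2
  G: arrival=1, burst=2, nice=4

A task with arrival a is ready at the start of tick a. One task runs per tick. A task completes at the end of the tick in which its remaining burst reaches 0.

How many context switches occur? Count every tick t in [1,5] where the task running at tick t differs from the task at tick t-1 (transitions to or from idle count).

t=0: ready={B} → run B
t=1: ready={B,G} → run B
t=2: ready={B,G} → run B
t=3: ready={G} → run G
t=4: ready={G} → run G
t=5: (idle)

context switches = 2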